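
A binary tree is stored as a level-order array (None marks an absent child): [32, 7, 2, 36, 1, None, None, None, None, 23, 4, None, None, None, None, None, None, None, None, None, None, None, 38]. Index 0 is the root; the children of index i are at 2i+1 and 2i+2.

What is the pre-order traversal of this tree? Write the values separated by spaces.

32 7 36 1 23 4 38 2

Pre-order visits the node, then its left subtree, then its right subtree.
Visit 32.
At 32: go left to 7.
  Visit 7.
  At 7: go left to 36.
    36 is a leaf — visit 36.
  At 7: go right to 1.
    Visit 1.
    At 1: go left to 23.
      23 is a leaf — visit 23.
    At 1: go right to 4.
      Visit 4.
      At 4: no left child.
      At 4: go right to 38.
        38 is a leaf — visit 38.
At 32: go right to 2.
  2 is a leaf — visit 2.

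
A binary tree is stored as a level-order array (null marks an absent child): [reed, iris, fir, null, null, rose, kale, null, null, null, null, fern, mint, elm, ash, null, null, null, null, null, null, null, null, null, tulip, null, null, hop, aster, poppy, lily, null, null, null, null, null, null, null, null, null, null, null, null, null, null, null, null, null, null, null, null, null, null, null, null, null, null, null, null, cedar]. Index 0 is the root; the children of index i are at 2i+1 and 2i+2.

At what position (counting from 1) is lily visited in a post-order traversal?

11

Post-order visits the left subtree, then the right subtree, then the node.
At reed: go left to iris.
  iris is a leaf — visit iris.
At reed: go right to fir.
  At fir: go left to rose.
    At rose: go left to fern.
      At fern: no left child.
      At fern: go right to tulip.
        tulip is a leaf — visit tulip.
      Visit fern.
    At rose: go right to mint.
      mint is a leaf — visit mint.
    Visit rose.
  At fir: go right to kale.
    At kale: go left to elm.
      At elm: go left to hop.
        hop is a leaf — visit hop.
      At elm: go right to aster.
        aster is a leaf — visit aster.
      Visit elm.
    At kale: go right to ash.
      At ash: go left to poppy.
        At poppy: go left to cedar.
          cedar is a leaf — visit cedar.
        At poppy: no right child.
        Visit poppy.
      At ash: go right to lily.
        lily is a leaf — visit lily.
      Visit ash.
    Visit kale.
  Visit fir.
Visit reed.
Full post-order sequence: iris, tulip, fern, mint, rose, hop, aster, elm, cedar, poppy, lily, ash, kale, fir, reed.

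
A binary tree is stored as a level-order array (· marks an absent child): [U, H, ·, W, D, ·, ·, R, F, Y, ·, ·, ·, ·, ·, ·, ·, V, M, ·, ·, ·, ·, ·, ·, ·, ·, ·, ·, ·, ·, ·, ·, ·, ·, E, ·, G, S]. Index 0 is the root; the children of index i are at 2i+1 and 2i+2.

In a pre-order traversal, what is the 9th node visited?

G

Pre-order visits the node, then its left subtree, then its right subtree.
Visit U.
At U: go left to H.
  Visit H.
  At H: go left to W.
    Visit W.
    At W: go left to R.
      R is a leaf — visit R.
    At W: go right to F.
      Visit F.
      At F: go left to V.
        Visit V.
        At V: go left to E.
          E is a leaf — visit E.
        At V: no right child.
      At F: go right to M.
        Visit M.
        At M: go left to G.
          G is a leaf — visit G.
        At M: go right to S.
          S is a leaf — visit S.
  At H: go right to D.
    Visit D.
    At D: go left to Y.
      Y is a leaf — visit Y.
    At D: no right child.
At U: no right child.
Full pre-order sequence: U, H, W, R, F, V, E, M, G, S, D, Y.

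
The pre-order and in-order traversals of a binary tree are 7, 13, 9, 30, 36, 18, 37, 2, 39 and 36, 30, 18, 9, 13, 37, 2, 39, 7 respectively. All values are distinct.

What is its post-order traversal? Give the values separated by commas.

The first element of pre-order is the root; it splits in-order into left and right subtrees.
Root 7: left subtree has 8 nodes {36, 30, 18, 9, 13, 37, 2, 39}, right has 0 { }.
  Root 13: left subtree has 4 nodes {36, 30, 18, 9}, right has 3 {37, 2, 39}.
    Root 9: left subtree has 3 nodes {36, 30, 18}, right has 0 { }.
      Root 30: left subtree has 1 node {36}, right has 1 {18}.
    Root 37: left subtree has 0 nodes { }, right has 2 {2, 39}.
      Root 2: left subtree has 0 nodes { }, right has 1 {39}.

36, 18, 30, 9, 39, 2, 37, 13, 7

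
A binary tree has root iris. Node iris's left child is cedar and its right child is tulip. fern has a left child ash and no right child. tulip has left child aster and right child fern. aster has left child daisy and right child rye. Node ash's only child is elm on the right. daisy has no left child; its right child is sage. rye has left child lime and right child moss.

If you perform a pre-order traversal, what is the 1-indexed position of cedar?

2

Pre-order visits the node, then its left subtree, then its right subtree.
Visit iris.
At iris: go left to cedar.
  cedar is a leaf — visit cedar.
At iris: go right to tulip.
  Visit tulip.
  At tulip: go left to aster.
    Visit aster.
    At aster: go left to daisy.
      Visit daisy.
      At daisy: no left child.
      At daisy: go right to sage.
        sage is a leaf — visit sage.
    At aster: go right to rye.
      Visit rye.
      At rye: go left to lime.
        lime is a leaf — visit lime.
      At rye: go right to moss.
        moss is a leaf — visit moss.
  At tulip: go right to fern.
    Visit fern.
    At fern: go left to ash.
      Visit ash.
      At ash: no left child.
      At ash: go right to elm.
        elm is a leaf — visit elm.
    At fern: no right child.
Full pre-order sequence: iris, cedar, tulip, aster, daisy, sage, rye, lime, moss, fern, ash, elm.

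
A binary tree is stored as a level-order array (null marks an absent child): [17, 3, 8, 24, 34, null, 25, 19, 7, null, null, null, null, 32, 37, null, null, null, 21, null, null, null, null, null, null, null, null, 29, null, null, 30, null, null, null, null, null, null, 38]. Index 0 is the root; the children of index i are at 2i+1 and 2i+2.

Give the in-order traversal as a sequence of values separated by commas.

19, 24, 7, 38, 21, 3, 34, 17, 8, 29, 32, 25, 37, 30

In-order visits the left subtree, then the node, then the right subtree.
At 17: go left to 3.
  At 3: go left to 24.
    At 24: go left to 19.
      19 is a leaf — visit 19.
    Visit 24.
    At 24: go right to 7.
      At 7: no left child.
      Visit 7.
      At 7: go right to 21.
        At 21: go left to 38.
          38 is a leaf — visit 38.
        Visit 21.
        At 21: no right child.
  Visit 3.
  At 3: go right to 34.
    34 is a leaf — visit 34.
Visit 17.
At 17: go right to 8.
  At 8: no left child.
  Visit 8.
  At 8: go right to 25.
    At 25: go left to 32.
      At 32: go left to 29.
        29 is a leaf — visit 29.
      Visit 32.
      At 32: no right child.
    Visit 25.
    At 25: go right to 37.
      At 37: no left child.
      Visit 37.
      At 37: go right to 30.
        30 is a leaf — visit 30.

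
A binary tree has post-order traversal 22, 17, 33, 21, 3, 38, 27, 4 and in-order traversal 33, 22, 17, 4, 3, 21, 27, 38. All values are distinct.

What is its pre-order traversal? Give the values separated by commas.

4, 33, 17, 22, 27, 3, 21, 38

The last element of post-order is the root; it splits in-order into left and right subtrees.
Root 4: left subtree has 3 nodes {33, 22, 17}, right has 4 {3, 21, 27, 38}.
  Root 33: left subtree has 0 nodes { }, right has 2 {22, 17}.
    Root 17: left subtree has 1 node {22}, right has 0 { }.
  Root 27: left subtree has 2 nodes {3, 21}, right has 1 {38}.
    Root 3: left subtree has 0 nodes { }, right has 1 {21}.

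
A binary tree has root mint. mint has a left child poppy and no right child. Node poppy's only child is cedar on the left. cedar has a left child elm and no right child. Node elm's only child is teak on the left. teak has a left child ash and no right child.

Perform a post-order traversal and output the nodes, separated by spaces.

ash teak elm cedar poppy mint

Post-order visits the left subtree, then the right subtree, then the node.
At mint: go left to poppy.
  At poppy: go left to cedar.
    At cedar: go left to elm.
      At elm: go left to teak.
        At teak: go left to ash.
          ash is a leaf — visit ash.
        At teak: no right child.
        Visit teak.
      At elm: no right child.
      Visit elm.
    At cedar: no right child.
    Visit cedar.
  At poppy: no right child.
  Visit poppy.
At mint: no right child.
Visit mint.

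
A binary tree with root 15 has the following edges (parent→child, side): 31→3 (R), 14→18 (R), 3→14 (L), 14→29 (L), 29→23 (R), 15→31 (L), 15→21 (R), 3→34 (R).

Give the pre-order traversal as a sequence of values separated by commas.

Pre-order visits the node, then its left subtree, then its right subtree.
Visit 15.
At 15: go left to 31.
  Visit 31.
  At 31: no left child.
  At 31: go right to 3.
    Visit 3.
    At 3: go left to 14.
      Visit 14.
      At 14: go left to 29.
        Visit 29.
        At 29: no left child.
        At 29: go right to 23.
          23 is a leaf — visit 23.
      At 14: go right to 18.
        18 is a leaf — visit 18.
    At 3: go right to 34.
      34 is a leaf — visit 34.
At 15: go right to 21.
  21 is a leaf — visit 21.

15, 31, 3, 14, 29, 23, 18, 34, 21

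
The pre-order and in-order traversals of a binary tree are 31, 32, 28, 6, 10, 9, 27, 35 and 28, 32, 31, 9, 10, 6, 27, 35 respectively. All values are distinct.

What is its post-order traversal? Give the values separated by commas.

28, 32, 9, 10, 35, 27, 6, 31

The first element of pre-order is the root; it splits in-order into left and right subtrees.
Root 31: left subtree has 2 nodes {28, 32}, right has 5 {9, 10, 6, 27, 35}.
  Root 32: left subtree has 1 node {28}, right has 0 { }.
  Root 6: left subtree has 2 nodes {9, 10}, right has 2 {27, 35}.
    Root 10: left subtree has 1 node {9}, right has 0 { }.
    Root 27: left subtree has 0 nodes { }, right has 1 {35}.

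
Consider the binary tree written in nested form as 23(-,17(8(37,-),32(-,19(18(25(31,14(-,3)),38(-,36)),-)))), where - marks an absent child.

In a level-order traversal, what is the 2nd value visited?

17

Level-order visits nodes level by level from the root, left to right within each level.
Level 0: 23
Level 1: 17
Level 2: 8, 32
Level 3: 37, 19
Level 4: 18
Level 5: 25, 38
Level 6: 31, 14, 36
Level 7: 3
Full level-order sequence: 23, 17, 8, 32, 37, 19, 18, 25, 38, 31, 14, 36, 3.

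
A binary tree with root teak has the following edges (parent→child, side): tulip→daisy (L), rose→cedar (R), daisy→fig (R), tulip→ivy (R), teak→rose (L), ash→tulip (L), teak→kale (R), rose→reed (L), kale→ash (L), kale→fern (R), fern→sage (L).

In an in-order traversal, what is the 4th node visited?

In-order visits the left subtree, then the node, then the right subtree.
At teak: go left to rose.
  At rose: go left to reed.
    reed is a leaf — visit reed.
  Visit rose.
  At rose: go right to cedar.
    cedar is a leaf — visit cedar.
Visit teak.
At teak: go right to kale.
  At kale: go left to ash.
    At ash: go left to tulip.
      At tulip: go left to daisy.
        At daisy: no left child.
        Visit daisy.
        At daisy: go right to fig.
          fig is a leaf — visit fig.
      Visit tulip.
      At tulip: go right to ivy.
        ivy is a leaf — visit ivy.
    Visit ash.
    At ash: no right child.
  Visit kale.
  At kale: go right to fern.
    At fern: go left to sage.
      sage is a leaf — visit sage.
    Visit fern.
    At fern: no right child.
Full in-order sequence: reed, rose, cedar, teak, daisy, fig, tulip, ivy, ash, kale, sage, fern.

teak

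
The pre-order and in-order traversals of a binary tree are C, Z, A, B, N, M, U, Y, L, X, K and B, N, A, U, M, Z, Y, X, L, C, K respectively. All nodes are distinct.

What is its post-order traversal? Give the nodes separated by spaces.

N B U M A X L Y Z K C

The first element of pre-order is the root; it splits in-order into left and right subtrees.
Root C: left subtree has 9 nodes {B, N, A, U, M, Z, Y, X, L}, right has 1 {K}.
  Root Z: left subtree has 5 nodes {B, N, A, U, M}, right has 3 {Y, X, L}.
    Root A: left subtree has 2 nodes {B, N}, right has 2 {U, M}.
      Root B: left subtree has 0 nodes { }, right has 1 {N}.
      Root M: left subtree has 1 node {U}, right has 0 { }.
    Root Y: left subtree has 0 nodes { }, right has 2 {X, L}.
      Root L: left subtree has 1 node {X}, right has 0 { }.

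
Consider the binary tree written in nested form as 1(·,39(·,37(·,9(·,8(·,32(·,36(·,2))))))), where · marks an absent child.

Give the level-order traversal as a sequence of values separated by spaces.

Level-order visits nodes level by level from the root, left to right within each level.
Level 0: 1
Level 1: 39
Level 2: 37
Level 3: 9
Level 4: 8
Level 5: 32
Level 6: 36
Level 7: 2

1 39 37 9 8 32 36 2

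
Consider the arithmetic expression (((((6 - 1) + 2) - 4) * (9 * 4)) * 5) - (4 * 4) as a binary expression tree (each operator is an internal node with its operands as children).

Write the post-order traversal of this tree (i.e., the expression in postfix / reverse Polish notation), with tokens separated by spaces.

Post-order on an expression tree gives postfix notation: for each operator, emit left operand, right operand, then the operator.

6 1 - 2 + 4 - 9 4 * * 5 * 4 4 * -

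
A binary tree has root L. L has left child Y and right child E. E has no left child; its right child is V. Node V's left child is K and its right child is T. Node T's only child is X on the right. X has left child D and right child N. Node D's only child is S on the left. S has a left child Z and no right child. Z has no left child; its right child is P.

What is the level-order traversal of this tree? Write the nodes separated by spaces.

Level-order visits nodes level by level from the root, left to right within each level.
Level 0: L
Level 1: Y, E
Level 2: V
Level 3: K, T
Level 4: X
Level 5: D, N
Level 6: S
Level 7: Z
Level 8: P

L Y E V K T X D N S Z P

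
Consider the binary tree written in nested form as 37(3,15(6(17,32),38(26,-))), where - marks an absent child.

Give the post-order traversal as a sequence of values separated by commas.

3, 17, 32, 6, 26, 38, 15, 37

Post-order visits the left subtree, then the right subtree, then the node.
At 37: go left to 3.
  3 is a leaf — visit 3.
At 37: go right to 15.
  At 15: go left to 6.
    At 6: go left to 17.
      17 is a leaf — visit 17.
    At 6: go right to 32.
      32 is a leaf — visit 32.
    Visit 6.
  At 15: go right to 38.
    At 38: go left to 26.
      26 is a leaf — visit 26.
    At 38: no right child.
    Visit 38.
  Visit 15.
Visit 37.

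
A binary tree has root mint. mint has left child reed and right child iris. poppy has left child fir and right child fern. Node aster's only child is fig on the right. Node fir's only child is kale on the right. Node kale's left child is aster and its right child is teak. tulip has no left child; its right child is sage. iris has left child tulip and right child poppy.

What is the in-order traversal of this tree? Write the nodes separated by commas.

reed, mint, tulip, sage, iris, fir, aster, fig, kale, teak, poppy, fern

In-order visits the left subtree, then the node, then the right subtree.
At mint: go left to reed.
  reed is a leaf — visit reed.
Visit mint.
At mint: go right to iris.
  At iris: go left to tulip.
    At tulip: no left child.
    Visit tulip.
    At tulip: go right to sage.
      sage is a leaf — visit sage.
  Visit iris.
  At iris: go right to poppy.
    At poppy: go left to fir.
      At fir: no left child.
      Visit fir.
      At fir: go right to kale.
        At kale: go left to aster.
          At aster: no left child.
          Visit aster.
          At aster: go right to fig.
            fig is a leaf — visit fig.
        Visit kale.
        At kale: go right to teak.
          teak is a leaf — visit teak.
    Visit poppy.
    At poppy: go right to fern.
      fern is a leaf — visit fern.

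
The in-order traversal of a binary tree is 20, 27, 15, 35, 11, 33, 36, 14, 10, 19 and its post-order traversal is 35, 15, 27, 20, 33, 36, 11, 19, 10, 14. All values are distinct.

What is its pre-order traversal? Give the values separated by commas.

The last element of post-order is the root; it splits in-order into left and right subtrees.
Root 14: left subtree has 7 nodes {20, 27, 15, 35, 11, 33, 36}, right has 2 {10, 19}.
  Root 11: left subtree has 4 nodes {20, 27, 15, 35}, right has 2 {33, 36}.
    Root 20: left subtree has 0 nodes { }, right has 3 {27, 15, 35}.
      Root 27: left subtree has 0 nodes { }, right has 2 {15, 35}.
        Root 15: left subtree has 0 nodes { }, right has 1 {35}.
    Root 36: left subtree has 1 node {33}, right has 0 { }.
  Root 10: left subtree has 0 nodes { }, right has 1 {19}.

14, 11, 20, 27, 15, 35, 36, 33, 10, 19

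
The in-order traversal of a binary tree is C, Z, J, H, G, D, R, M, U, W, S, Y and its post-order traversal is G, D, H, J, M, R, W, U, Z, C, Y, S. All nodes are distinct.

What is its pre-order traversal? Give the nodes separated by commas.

S, C, Z, U, R, J, H, D, G, M, W, Y

The last element of post-order is the root; it splits in-order into left and right subtrees.
Root S: left subtree has 10 nodes {C, Z, J, H, G, D, R, M, U, W}, right has 1 {Y}.
  Root C: left subtree has 0 nodes { }, right has 9 {Z, J, H, G, D, R, M, U, W}.
    Root Z: left subtree has 0 nodes { }, right has 8 {J, H, G, D, R, M, U, W}.
      Root U: left subtree has 6 nodes {J, H, G, D, R, M}, right has 1 {W}.
        Root R: left subtree has 4 nodes {J, H, G, D}, right has 1 {M}.
          Root J: left subtree has 0 nodes { }, right has 3 {H, G, D}.
            Root H: left subtree has 0 nodes { }, right has 2 {G, D}.
              Root D: left subtree has 1 node {G}, right has 0 { }.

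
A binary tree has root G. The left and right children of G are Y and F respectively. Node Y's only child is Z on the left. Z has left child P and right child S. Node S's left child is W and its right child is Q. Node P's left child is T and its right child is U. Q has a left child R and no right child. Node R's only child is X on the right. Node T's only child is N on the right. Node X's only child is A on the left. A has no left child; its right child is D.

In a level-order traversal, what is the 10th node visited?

Level-order visits nodes level by level from the root, left to right within each level.
Level 0: G
Level 1: Y, F
Level 2: Z
Level 3: P, S
Level 4: T, U, W, Q
Level 5: N, R
Level 6: X
Level 7: A
Level 8: D
Full level-order sequence: G, Y, F, Z, P, S, T, U, W, Q, N, R, X, A, D.

Q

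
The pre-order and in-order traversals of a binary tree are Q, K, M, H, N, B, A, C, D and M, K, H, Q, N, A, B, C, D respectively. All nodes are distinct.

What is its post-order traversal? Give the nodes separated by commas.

M, H, K, A, D, C, B, N, Q

The first element of pre-order is the root; it splits in-order into left and right subtrees.
Root Q: left subtree has 3 nodes {M, K, H}, right has 5 {N, A, B, C, D}.
  Root K: left subtree has 1 node {M}, right has 1 {H}.
  Root N: left subtree has 0 nodes { }, right has 4 {A, B, C, D}.
    Root B: left subtree has 1 node {A}, right has 2 {C, D}.
      Root C: left subtree has 0 nodes { }, right has 1 {D}.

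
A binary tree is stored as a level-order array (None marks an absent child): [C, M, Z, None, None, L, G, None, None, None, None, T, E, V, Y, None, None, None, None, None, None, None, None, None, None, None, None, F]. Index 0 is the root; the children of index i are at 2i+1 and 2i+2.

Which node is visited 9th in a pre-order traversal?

Pre-order visits the node, then its left subtree, then its right subtree.
Visit C.
At C: go left to M.
  M is a leaf — visit M.
At C: go right to Z.
  Visit Z.
  At Z: go left to L.
    Visit L.
    At L: go left to T.
      T is a leaf — visit T.
    At L: go right to E.
      E is a leaf — visit E.
  At Z: go right to G.
    Visit G.
    At G: go left to V.
      Visit V.
      At V: go left to F.
        F is a leaf — visit F.
      At V: no right child.
    At G: go right to Y.
      Y is a leaf — visit Y.
Full pre-order sequence: C, M, Z, L, T, E, G, V, F, Y.

F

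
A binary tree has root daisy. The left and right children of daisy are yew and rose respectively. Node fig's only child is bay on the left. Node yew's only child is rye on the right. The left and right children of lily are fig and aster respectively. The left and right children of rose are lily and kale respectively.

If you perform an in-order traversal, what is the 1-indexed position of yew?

In-order visits the left subtree, then the node, then the right subtree.
At daisy: go left to yew.
  At yew: no left child.
  Visit yew.
  At yew: go right to rye.
    rye is a leaf — visit rye.
Visit daisy.
At daisy: go right to rose.
  At rose: go left to lily.
    At lily: go left to fig.
      At fig: go left to bay.
        bay is a leaf — visit bay.
      Visit fig.
      At fig: no right child.
    Visit lily.
    At lily: go right to aster.
      aster is a leaf — visit aster.
  Visit rose.
  At rose: go right to kale.
    kale is a leaf — visit kale.
Full in-order sequence: yew, rye, daisy, bay, fig, lily, aster, rose, kale.

1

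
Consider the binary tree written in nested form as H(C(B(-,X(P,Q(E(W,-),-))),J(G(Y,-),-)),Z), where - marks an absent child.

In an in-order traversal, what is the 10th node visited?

J

In-order visits the left subtree, then the node, then the right subtree.
At H: go left to C.
  At C: go left to B.
    At B: no left child.
    Visit B.
    At B: go right to X.
      At X: go left to P.
        P is a leaf — visit P.
      Visit X.
      At X: go right to Q.
        At Q: go left to E.
          At E: go left to W.
            W is a leaf — visit W.
          Visit E.
          At E: no right child.
        Visit Q.
        At Q: no right child.
  Visit C.
  At C: go right to J.
    At J: go left to G.
      At G: go left to Y.
        Y is a leaf — visit Y.
      Visit G.
      At G: no right child.
    Visit J.
    At J: no right child.
Visit H.
At H: go right to Z.
  Z is a leaf — visit Z.
Full in-order sequence: B, P, X, W, E, Q, C, Y, G, J, H, Z.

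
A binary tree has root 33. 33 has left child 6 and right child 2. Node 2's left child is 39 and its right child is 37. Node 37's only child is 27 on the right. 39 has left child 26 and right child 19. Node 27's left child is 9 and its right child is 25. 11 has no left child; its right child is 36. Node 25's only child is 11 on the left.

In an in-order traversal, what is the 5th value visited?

19

In-order visits the left subtree, then the node, then the right subtree.
At 33: go left to 6.
  6 is a leaf — visit 6.
Visit 33.
At 33: go right to 2.
  At 2: go left to 39.
    At 39: go left to 26.
      26 is a leaf — visit 26.
    Visit 39.
    At 39: go right to 19.
      19 is a leaf — visit 19.
  Visit 2.
  At 2: go right to 37.
    At 37: no left child.
    Visit 37.
    At 37: go right to 27.
      At 27: go left to 9.
        9 is a leaf — visit 9.
      Visit 27.
      At 27: go right to 25.
        At 25: go left to 11.
          At 11: no left child.
          Visit 11.
          At 11: go right to 36.
            36 is a leaf — visit 36.
        Visit 25.
        At 25: no right child.
Full in-order sequence: 6, 33, 26, 39, 19, 2, 37, 9, 27, 11, 36, 25.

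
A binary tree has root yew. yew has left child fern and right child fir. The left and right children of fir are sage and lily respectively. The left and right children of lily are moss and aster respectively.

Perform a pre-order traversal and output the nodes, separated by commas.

yew, fern, fir, sage, lily, moss, aster

Pre-order visits the node, then its left subtree, then its right subtree.
Visit yew.
At yew: go left to fern.
  fern is a leaf — visit fern.
At yew: go right to fir.
  Visit fir.
  At fir: go left to sage.
    sage is a leaf — visit sage.
  At fir: go right to lily.
    Visit lily.
    At lily: go left to moss.
      moss is a leaf — visit moss.
    At lily: go right to aster.
      aster is a leaf — visit aster.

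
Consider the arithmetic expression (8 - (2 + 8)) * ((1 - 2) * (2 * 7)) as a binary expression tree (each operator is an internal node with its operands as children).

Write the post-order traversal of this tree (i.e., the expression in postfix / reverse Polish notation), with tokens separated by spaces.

Post-order on an expression tree gives postfix notation: for each operator, emit left operand, right operand, then the operator.

8 2 8 + - 1 2 - 2 7 * * *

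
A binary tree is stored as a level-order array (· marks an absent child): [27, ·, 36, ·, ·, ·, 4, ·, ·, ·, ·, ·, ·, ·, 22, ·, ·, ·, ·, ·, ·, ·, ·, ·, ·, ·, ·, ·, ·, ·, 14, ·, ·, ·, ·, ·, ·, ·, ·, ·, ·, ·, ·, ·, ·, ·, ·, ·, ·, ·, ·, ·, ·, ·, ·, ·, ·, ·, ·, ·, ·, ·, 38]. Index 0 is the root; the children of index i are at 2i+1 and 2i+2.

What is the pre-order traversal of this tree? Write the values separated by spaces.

Pre-order visits the node, then its left subtree, then its right subtree.
Visit 27.
At 27: no left child.
At 27: go right to 36.
  Visit 36.
  At 36: no left child.
  At 36: go right to 4.
    Visit 4.
    At 4: no left child.
    At 4: go right to 22.
      Visit 22.
      At 22: no left child.
      At 22: go right to 14.
        Visit 14.
        At 14: no left child.
        At 14: go right to 38.
          38 is a leaf — visit 38.

27 36 4 22 14 38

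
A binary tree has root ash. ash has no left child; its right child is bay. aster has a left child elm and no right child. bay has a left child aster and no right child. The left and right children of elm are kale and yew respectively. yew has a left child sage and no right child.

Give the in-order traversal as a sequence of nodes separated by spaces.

In-order visits the left subtree, then the node, then the right subtree.
At ash: no left child.
Visit ash.
At ash: go right to bay.
  At bay: go left to aster.
    At aster: go left to elm.
      At elm: go left to kale.
        kale is a leaf — visit kale.
      Visit elm.
      At elm: go right to yew.
        At yew: go left to sage.
          sage is a leaf — visit sage.
        Visit yew.
        At yew: no right child.
    Visit aster.
    At aster: no right child.
  Visit bay.
  At bay: no right child.

ash kale elm sage yew aster bay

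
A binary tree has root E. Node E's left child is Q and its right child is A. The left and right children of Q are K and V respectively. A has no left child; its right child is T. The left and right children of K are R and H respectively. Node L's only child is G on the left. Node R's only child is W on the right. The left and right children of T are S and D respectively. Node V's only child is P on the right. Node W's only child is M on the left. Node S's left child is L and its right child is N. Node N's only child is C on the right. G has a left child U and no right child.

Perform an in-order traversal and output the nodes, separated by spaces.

R M W K H Q V P E A U G L S N C T D

In-order visits the left subtree, then the node, then the right subtree.
At E: go left to Q.
  At Q: go left to K.
    At K: go left to R.
      At R: no left child.
      Visit R.
      At R: go right to W.
        At W: go left to M.
          M is a leaf — visit M.
        Visit W.
        At W: no right child.
    Visit K.
    At K: go right to H.
      H is a leaf — visit H.
  Visit Q.
  At Q: go right to V.
    At V: no left child.
    Visit V.
    At V: go right to P.
      P is a leaf — visit P.
Visit E.
At E: go right to A.
  At A: no left child.
  Visit A.
  At A: go right to T.
    At T: go left to S.
      At S: go left to L.
        At L: go left to G.
          At G: go left to U.
            U is a leaf — visit U.
          Visit G.
          At G: no right child.
        Visit L.
        At L: no right child.
      Visit S.
      At S: go right to N.
        At N: no left child.
        Visit N.
        At N: go right to C.
          C is a leaf — visit C.
    Visit T.
    At T: go right to D.
      D is a leaf — visit D.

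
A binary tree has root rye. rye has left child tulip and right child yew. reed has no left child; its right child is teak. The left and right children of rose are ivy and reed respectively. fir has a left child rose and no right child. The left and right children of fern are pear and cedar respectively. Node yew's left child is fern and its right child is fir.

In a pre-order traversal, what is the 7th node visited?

Pre-order visits the node, then its left subtree, then its right subtree.
Visit rye.
At rye: go left to tulip.
  tulip is a leaf — visit tulip.
At rye: go right to yew.
  Visit yew.
  At yew: go left to fern.
    Visit fern.
    At fern: go left to pear.
      pear is a leaf — visit pear.
    At fern: go right to cedar.
      cedar is a leaf — visit cedar.
  At yew: go right to fir.
    Visit fir.
    At fir: go left to rose.
      Visit rose.
      At rose: go left to ivy.
        ivy is a leaf — visit ivy.
      At rose: go right to reed.
        Visit reed.
        At reed: no left child.
        At reed: go right to teak.
          teak is a leaf — visit teak.
    At fir: no right child.
Full pre-order sequence: rye, tulip, yew, fern, pear, cedar, fir, rose, ivy, reed, teak.

fir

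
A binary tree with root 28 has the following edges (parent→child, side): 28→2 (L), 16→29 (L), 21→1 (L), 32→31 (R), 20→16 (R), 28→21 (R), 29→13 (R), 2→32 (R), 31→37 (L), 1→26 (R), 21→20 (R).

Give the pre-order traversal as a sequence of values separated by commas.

Pre-order visits the node, then its left subtree, then its right subtree.
Visit 28.
At 28: go left to 2.
  Visit 2.
  At 2: no left child.
  At 2: go right to 32.
    Visit 32.
    At 32: no left child.
    At 32: go right to 31.
      Visit 31.
      At 31: go left to 37.
        37 is a leaf — visit 37.
      At 31: no right child.
At 28: go right to 21.
  Visit 21.
  At 21: go left to 1.
    Visit 1.
    At 1: no left child.
    At 1: go right to 26.
      26 is a leaf — visit 26.
  At 21: go right to 20.
    Visit 20.
    At 20: no left child.
    At 20: go right to 16.
      Visit 16.
      At 16: go left to 29.
        Visit 29.
        At 29: no left child.
        At 29: go right to 13.
          13 is a leaf — visit 13.
      At 16: no right child.

28, 2, 32, 31, 37, 21, 1, 26, 20, 16, 29, 13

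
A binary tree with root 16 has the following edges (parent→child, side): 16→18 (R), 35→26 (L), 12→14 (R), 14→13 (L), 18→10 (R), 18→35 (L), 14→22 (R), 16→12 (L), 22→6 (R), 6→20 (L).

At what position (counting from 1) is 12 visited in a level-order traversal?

Level-order visits nodes level by level from the root, left to right within each level.
Level 0: 16
Level 1: 12, 18
Level 2: 14, 35, 10
Level 3: 13, 22, 26
Level 4: 6
Level 5: 20
Full level-order sequence: 16, 12, 18, 14, 35, 10, 13, 22, 26, 6, 20.

2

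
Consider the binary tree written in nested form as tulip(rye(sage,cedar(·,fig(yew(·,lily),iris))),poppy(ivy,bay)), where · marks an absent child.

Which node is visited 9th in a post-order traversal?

Post-order visits the left subtree, then the right subtree, then the node.
At tulip: go left to rye.
  At rye: go left to sage.
    sage is a leaf — visit sage.
  At rye: go right to cedar.
    At cedar: no left child.
    At cedar: go right to fig.
      At fig: go left to yew.
        At yew: no left child.
        At yew: go right to lily.
          lily is a leaf — visit lily.
        Visit yew.
      At fig: go right to iris.
        iris is a leaf — visit iris.
      Visit fig.
    Visit cedar.
  Visit rye.
At tulip: go right to poppy.
  At poppy: go left to ivy.
    ivy is a leaf — visit ivy.
  At poppy: go right to bay.
    bay is a leaf — visit bay.
  Visit poppy.
Visit tulip.
Full post-order sequence: sage, lily, yew, iris, fig, cedar, rye, ivy, bay, poppy, tulip.

bay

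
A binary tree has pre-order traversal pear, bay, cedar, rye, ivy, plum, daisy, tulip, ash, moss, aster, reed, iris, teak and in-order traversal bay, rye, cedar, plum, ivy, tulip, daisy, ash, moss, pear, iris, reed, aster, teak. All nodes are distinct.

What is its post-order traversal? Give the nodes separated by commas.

The first element of pre-order is the root; it splits in-order into left and right subtrees.
Root pear: left subtree has 9 nodes {bay, rye, cedar, plum, ivy, tulip, daisy, ash, moss}, right has 4 {iris, reed, aster, teak}.
  Root bay: left subtree has 0 nodes { }, right has 8 {rye, cedar, plum, ivy, tulip, daisy, ash, moss}.
    Root cedar: left subtree has 1 node {rye}, right has 6 {plum, ivy, tulip, daisy, ash, moss}.
      Root ivy: left subtree has 1 node {plum}, right has 4 {tulip, daisy, ash, moss}.
        Root daisy: left subtree has 1 node {tulip}, right has 2 {ash, moss}.
          Root ash: left subtree has 0 nodes { }, right has 1 {moss}.
  Root aster: left subtree has 2 nodes {iris, reed}, right has 1 {teak}.
    Root reed: left subtree has 1 node {iris}, right has 0 { }.

rye, plum, tulip, moss, ash, daisy, ivy, cedar, bay, iris, reed, teak, aster, pear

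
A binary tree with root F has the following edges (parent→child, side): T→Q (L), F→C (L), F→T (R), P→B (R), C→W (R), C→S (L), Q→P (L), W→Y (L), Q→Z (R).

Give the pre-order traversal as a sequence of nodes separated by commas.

F, C, S, W, Y, T, Q, P, B, Z

Pre-order visits the node, then its left subtree, then its right subtree.
Visit F.
At F: go left to C.
  Visit C.
  At C: go left to S.
    S is a leaf — visit S.
  At C: go right to W.
    Visit W.
    At W: go left to Y.
      Y is a leaf — visit Y.
    At W: no right child.
At F: go right to T.
  Visit T.
  At T: go left to Q.
    Visit Q.
    At Q: go left to P.
      Visit P.
      At P: no left child.
      At P: go right to B.
        B is a leaf — visit B.
    At Q: go right to Z.
      Z is a leaf — visit Z.
  At T: no right child.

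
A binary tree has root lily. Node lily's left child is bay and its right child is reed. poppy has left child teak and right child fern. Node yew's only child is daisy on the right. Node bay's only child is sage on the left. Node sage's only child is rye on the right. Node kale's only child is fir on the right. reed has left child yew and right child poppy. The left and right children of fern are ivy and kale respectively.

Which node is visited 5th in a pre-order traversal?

reed

Pre-order visits the node, then its left subtree, then its right subtree.
Visit lily.
At lily: go left to bay.
  Visit bay.
  At bay: go left to sage.
    Visit sage.
    At sage: no left child.
    At sage: go right to rye.
      rye is a leaf — visit rye.
  At bay: no right child.
At lily: go right to reed.
  Visit reed.
  At reed: go left to yew.
    Visit yew.
    At yew: no left child.
    At yew: go right to daisy.
      daisy is a leaf — visit daisy.
  At reed: go right to poppy.
    Visit poppy.
    At poppy: go left to teak.
      teak is a leaf — visit teak.
    At poppy: go right to fern.
      Visit fern.
      At fern: go left to ivy.
        ivy is a leaf — visit ivy.
      At fern: go right to kale.
        Visit kale.
        At kale: no left child.
        At kale: go right to fir.
          fir is a leaf — visit fir.
Full pre-order sequence: lily, bay, sage, rye, reed, yew, daisy, poppy, teak, fern, ivy, kale, fir.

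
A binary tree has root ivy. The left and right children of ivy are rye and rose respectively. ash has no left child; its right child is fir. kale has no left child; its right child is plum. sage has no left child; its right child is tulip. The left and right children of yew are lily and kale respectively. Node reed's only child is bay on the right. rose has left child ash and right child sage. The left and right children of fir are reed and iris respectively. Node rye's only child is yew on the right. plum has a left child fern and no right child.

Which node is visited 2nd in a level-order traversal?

rye

Level-order visits nodes level by level from the root, left to right within each level.
Level 0: ivy
Level 1: rye, rose
Level 2: yew, ash, sage
Level 3: lily, kale, fir, tulip
Level 4: plum, reed, iris
Level 5: fern, bay
Full level-order sequence: ivy, rye, rose, yew, ash, sage, lily, kale, fir, tulip, plum, reed, iris, fern, bay.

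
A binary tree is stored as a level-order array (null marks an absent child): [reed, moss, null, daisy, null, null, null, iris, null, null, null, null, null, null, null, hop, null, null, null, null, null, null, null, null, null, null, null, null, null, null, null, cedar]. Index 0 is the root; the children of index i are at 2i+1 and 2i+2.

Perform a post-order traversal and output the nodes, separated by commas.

Post-order visits the left subtree, then the right subtree, then the node.
At reed: go left to moss.
  At moss: go left to daisy.
    At daisy: go left to iris.
      At iris: go left to hop.
        At hop: go left to cedar.
          cedar is a leaf — visit cedar.
        At hop: no right child.
        Visit hop.
      At iris: no right child.
      Visit iris.
    At daisy: no right child.
    Visit daisy.
  At moss: no right child.
  Visit moss.
At reed: no right child.
Visit reed.

cedar, hop, iris, daisy, moss, reed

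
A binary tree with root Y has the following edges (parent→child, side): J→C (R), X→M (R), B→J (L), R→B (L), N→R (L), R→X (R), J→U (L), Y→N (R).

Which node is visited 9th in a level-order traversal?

C

Level-order visits nodes level by level from the root, left to right within each level.
Level 0: Y
Level 1: N
Level 2: R
Level 3: B, X
Level 4: J, M
Level 5: U, C
Full level-order sequence: Y, N, R, B, X, J, M, U, C.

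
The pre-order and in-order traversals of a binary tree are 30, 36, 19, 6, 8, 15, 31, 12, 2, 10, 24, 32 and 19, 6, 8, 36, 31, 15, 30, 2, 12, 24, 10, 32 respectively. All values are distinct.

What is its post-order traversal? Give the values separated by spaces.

8 6 19 31 15 36 2 24 32 10 12 30

The first element of pre-order is the root; it splits in-order into left and right subtrees.
Root 30: left subtree has 6 nodes {19, 6, 8, 36, 31, 15}, right has 5 {2, 12, 24, 10, 32}.
  Root 36: left subtree has 3 nodes {19, 6, 8}, right has 2 {31, 15}.
    Root 19: left subtree has 0 nodes { }, right has 2 {6, 8}.
      Root 6: left subtree has 0 nodes { }, right has 1 {8}.
    Root 15: left subtree has 1 node {31}, right has 0 { }.
  Root 12: left subtree has 1 node {2}, right has 3 {24, 10, 32}.
    Root 10: left subtree has 1 node {24}, right has 1 {32}.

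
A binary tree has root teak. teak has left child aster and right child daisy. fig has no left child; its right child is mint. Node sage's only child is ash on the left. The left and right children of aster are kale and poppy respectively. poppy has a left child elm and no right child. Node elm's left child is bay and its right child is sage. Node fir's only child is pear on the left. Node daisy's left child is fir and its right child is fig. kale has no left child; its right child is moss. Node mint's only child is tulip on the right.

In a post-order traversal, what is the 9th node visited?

pear

Post-order visits the left subtree, then the right subtree, then the node.
At teak: go left to aster.
  At aster: go left to kale.
    At kale: no left child.
    At kale: go right to moss.
      moss is a leaf — visit moss.
    Visit kale.
  At aster: go right to poppy.
    At poppy: go left to elm.
      At elm: go left to bay.
        bay is a leaf — visit bay.
      At elm: go right to sage.
        At sage: go left to ash.
          ash is a leaf — visit ash.
        At sage: no right child.
        Visit sage.
      Visit elm.
    At poppy: no right child.
    Visit poppy.
  Visit aster.
At teak: go right to daisy.
  At daisy: go left to fir.
    At fir: go left to pear.
      pear is a leaf — visit pear.
    At fir: no right child.
    Visit fir.
  At daisy: go right to fig.
    At fig: no left child.
    At fig: go right to mint.
      At mint: no left child.
      At mint: go right to tulip.
        tulip is a leaf — visit tulip.
      Visit mint.
    Visit fig.
  Visit daisy.
Visit teak.
Full post-order sequence: moss, kale, bay, ash, sage, elm, poppy, aster, pear, fir, tulip, mint, fig, daisy, teak.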